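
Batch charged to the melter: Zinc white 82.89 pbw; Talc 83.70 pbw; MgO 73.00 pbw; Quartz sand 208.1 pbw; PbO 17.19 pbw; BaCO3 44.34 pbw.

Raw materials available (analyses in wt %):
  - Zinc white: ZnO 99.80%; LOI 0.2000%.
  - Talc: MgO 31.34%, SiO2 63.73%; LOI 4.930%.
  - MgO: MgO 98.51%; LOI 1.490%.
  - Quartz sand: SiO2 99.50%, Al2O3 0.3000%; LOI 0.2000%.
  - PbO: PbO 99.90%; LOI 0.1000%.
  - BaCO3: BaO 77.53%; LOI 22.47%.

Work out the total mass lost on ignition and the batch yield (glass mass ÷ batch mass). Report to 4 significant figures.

LOI loss = 15.78 pbw; glass = 493.4 pbw; yield = 96.90%

The intermediate values are printed (rounded to 4 significant digits) across the worked steps. Each numeric step runs at full precision through every step — each reported number is rounded once only. All derived quantities (LOI, the totals, the yield, the six compositions, net glass mass) are computed using the weight values per 493.4 pbw of glass at full float precision as set out in the problem or answer text.
LOI of each material in turn:
  Zinc white: 82.89 × 0.002000 = 0.1658 pbw
  Talc: 83.70 × 0.04930 = 4.126 pbw
  MgO: 73.00 × 0.01490 = 1.088 pbw
  Quartz sand: 208.1 × 0.002000 = 0.4162 pbw
  PbO: 17.19 × 0.001000 = 0.01719 pbw
  BaCO3: 44.34 × 0.2247 = 9.963 pbw
Total LOI = 15.78 pbw
Glass = batch − LOI = 509.2 − 15.78 = 493.4 pbw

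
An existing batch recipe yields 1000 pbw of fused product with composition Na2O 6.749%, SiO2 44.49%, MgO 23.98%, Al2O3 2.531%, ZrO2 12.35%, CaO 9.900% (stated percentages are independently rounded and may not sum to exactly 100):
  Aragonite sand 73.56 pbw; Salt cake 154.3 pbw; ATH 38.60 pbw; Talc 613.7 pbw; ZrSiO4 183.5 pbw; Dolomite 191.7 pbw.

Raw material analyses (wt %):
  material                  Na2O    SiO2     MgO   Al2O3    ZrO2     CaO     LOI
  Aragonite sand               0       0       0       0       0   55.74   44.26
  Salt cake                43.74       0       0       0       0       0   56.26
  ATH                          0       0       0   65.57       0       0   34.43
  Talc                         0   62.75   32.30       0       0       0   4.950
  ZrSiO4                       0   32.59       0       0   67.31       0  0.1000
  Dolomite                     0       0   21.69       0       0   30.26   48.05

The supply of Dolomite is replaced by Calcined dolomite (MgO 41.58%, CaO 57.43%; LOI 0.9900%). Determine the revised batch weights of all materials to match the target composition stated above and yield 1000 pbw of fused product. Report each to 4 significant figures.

Revised batch per 1000 pbw fused product:
  Aragonite sand: 74.60 pbw
  Salt cake: 154.3 pbw
  ATH: 38.60 pbw
  Talc: 613.7 pbw
  ZrSiO4: 183.5 pbw
  Calcined dolomite: 99.98 pbw
Total batch = 1165 pbw; LOI loss = 164.7 pbw

The intermediate values are shown (rounded to 4 significant digits) in the working. Each numeric step carries exact precision through the solve. Every reported figure carries a single rounding — derived quantities (the totals, glass mass, the yield, ignition loss, six oxide percentages) are rebuilt from the batch weights per 1000 pbw of glass at full precision, exactly as printed in the problem or the answer.
Oxide-by-oxide targets in 1000 pbw fused product:
  Na2O: 6.749% × 1000 = 67.49 pbw
  SiO2: 44.49% × 1000 = 444.9 pbw
  MgO: 23.98% × 1000 = 239.8 pbw
  Al2O3: 2.531% × 1000 = 25.31 pbw
  ZrO2: 12.35% × 1000 = 123.5 pbw
  CaO: 9.900% × 1000 = 99.00 pbw
Verifying the oxide balance applying the batch weights above, versus the basis set out (target by target, the sums agree within answer rounding):
  Na2O: 154.3·0.4374 = 67.49 pbw (target 67.49 pbw)
  SiO2: 613.7·0.6275 + 183.5·0.3259 = 444.9 pbw (target 444.9 pbw)
  MgO: 613.7·0.3230 + 99.98·0.4158 = 239.8 pbw (target 239.8 pbw)
  Al2O3: 38.60·0.6557 = 25.31 pbw (target 25.31 pbw)
  ZrO2: 183.5·0.6731 = 123.5 pbw (target 123.5 pbw)
  CaO: 74.60·0.5574 + 99.98·0.5743 = 99.00 pbw (target 99.00 pbw)
Auditing the glass mass value: Σ batch − LOI loss = 1000 pbw (the Σ of target masses is 1000 pbw; stated basis 1000 pbw — a pure rounding effect).
Batch total: Σ batch = 1165 pbw; ignition loss, Σ(batch × LOI) = 164.7 pbw; as yield: glass ÷ batch → 85.86%.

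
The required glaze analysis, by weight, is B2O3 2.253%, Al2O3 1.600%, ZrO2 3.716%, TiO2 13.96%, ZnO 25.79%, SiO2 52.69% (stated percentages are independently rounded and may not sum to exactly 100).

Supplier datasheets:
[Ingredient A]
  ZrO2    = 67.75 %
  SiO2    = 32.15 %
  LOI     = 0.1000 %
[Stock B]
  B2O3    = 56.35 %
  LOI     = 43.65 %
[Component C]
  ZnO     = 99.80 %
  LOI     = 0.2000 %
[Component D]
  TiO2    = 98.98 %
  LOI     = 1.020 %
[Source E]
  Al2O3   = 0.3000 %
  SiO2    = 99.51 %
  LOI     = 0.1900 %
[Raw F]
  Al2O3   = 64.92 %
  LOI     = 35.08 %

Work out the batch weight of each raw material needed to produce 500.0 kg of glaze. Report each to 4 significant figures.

Batch per 500.0 kg glaze:
  Ingredient A: 27.42 kg
  Stock B: 19.99 kg
  Component C: 129.2 kg
  Component D: 70.52 kg
  Source E: 255.9 kg
  Raw F: 11.14 kg
Total batch = 514.2 kg; LOI loss = 14.12 kg; yield = 97.25%

The working math carries exact precision at all times; values along the way are displayed rounded to 4 significant digits in the working — each reported value sees exactly one rounding — the derived quantities are computed from the batch weights at 500.0 kg of glass in full float precision (yield, six oxide percentages, ignition loss, net glass mass, totals), exactly as printed in the question or the answer.
Target oxide masses per 500.0 kg glaze:
  B2O3: 2.253% × 500.0 = 11.26 kg
  Al2O3: 1.600% × 500.0 = 8.000 kg
  ZrO2: 3.716% × 500.0 = 18.58 kg
  TiO2: 13.96% × 500.0 = 69.80 kg
  ZnO: 25.79% × 500.0 = 129.0 kg
  SiO2: 52.69% × 500.0 = 263.4 kg
Checking each oxide sum using the reported weights, per the basis as stated (sum by sum, the targets are met net of answer rounding effects):
  B2O3: 19.99·0.5635 = 11.26 kg (target 11.26 kg)
  Al2O3: 255.9·0.003000 + 11.14·0.6492 = 8.000 kg (target 8.000 kg)
  ZrO2: 27.42·0.6775 = 18.58 kg (target 18.58 kg)
  TiO2: 70.52·0.9898 = 69.80 kg (target 69.80 kg)
  ZnO: 129.2·0.9980 = 128.9 kg (target 129.0 kg)
  SiO2: 27.42·0.3215 + 255.9·0.9951 = 263.5 kg (target 263.4 kg)
Mass balance on the glass: Σ batch − LOI loss = 500.0 kg (the Σ of target masses is 500.0 kg; the stated basis being 500.0 kg — any gap is answer rounding).
Adding the batch up: Σ batch = 514.2 kg; the LOI term Σ batch·LOI equals 14.12 kg; as yield: glass ÷ batch → 97.25%.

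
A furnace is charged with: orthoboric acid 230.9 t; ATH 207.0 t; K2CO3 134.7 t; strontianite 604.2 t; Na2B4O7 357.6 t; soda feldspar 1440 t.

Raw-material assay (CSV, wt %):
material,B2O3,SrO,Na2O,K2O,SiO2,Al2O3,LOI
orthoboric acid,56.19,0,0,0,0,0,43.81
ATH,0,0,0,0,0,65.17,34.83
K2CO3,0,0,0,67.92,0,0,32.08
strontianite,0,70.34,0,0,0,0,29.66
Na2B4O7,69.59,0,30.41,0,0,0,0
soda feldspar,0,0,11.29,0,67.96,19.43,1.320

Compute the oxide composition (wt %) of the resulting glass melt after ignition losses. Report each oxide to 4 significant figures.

Glass mass = 2560 t (batch 2974 − LOI 414.7).
Composition: B2O3 14.79%, SrO 16.60%, Na2O 10.60%, K2O 3.574%, SiO2 38.23%, Al2O3 16.20%

Each numeric step maintains exact precision in all steps. Values along the way are shown rounded to 4 significant figures on the page. A single rounding produces every reported value; derived quantities are re-derived at full float precision (ignition loss, six oxide percentages, totals, glass mass, yield) from the weighed amounts per 2560 t of glass as quoted within question or answer.
Mass of each oxide from the mix:
  B2O3: 230.9·0.5619 + 357.6·0.6959 = 378.6 t
  SrO: 604.2·0.7034 = 425.0 t
  Na2O: 357.6·0.3041 + 1440·0.1129 = 271.3 t
  K2O: 134.7·0.6792 = 91.49 t
  SiO2: 1440·0.6796 = 978.6 t
  Al2O3: 207.0·0.6517 + 1440·0.1943 = 414.7 t
LOI: 230.9·0.4381 + 207.0·0.3483 + 134.7·0.3208 + 604.2·0.2966 + 1440·0.01320 = 414.7 t
batch − LOI leaves glass = 2974 − 414.7 = 2560 t (= the summed oxide contributions)
each wt % is 100 × oxide ÷ glass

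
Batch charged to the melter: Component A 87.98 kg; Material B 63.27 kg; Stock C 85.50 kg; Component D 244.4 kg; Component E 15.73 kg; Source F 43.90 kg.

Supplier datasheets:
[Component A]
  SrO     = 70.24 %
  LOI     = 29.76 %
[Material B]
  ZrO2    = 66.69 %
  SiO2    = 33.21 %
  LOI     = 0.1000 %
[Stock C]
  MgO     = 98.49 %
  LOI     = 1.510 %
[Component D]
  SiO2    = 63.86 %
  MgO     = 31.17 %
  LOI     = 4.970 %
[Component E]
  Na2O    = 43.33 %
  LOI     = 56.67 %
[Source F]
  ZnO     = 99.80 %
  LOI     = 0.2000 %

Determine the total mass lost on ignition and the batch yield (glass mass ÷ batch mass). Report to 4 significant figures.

LOI loss = 48.69 kg; glass = 492.1 kg; yield = 91.00%

The intermediate values are printed (rounded to 4 significant figures) at each printed step. Every computation runs at full float precision throughout; a single rounding produces every reported figure — all derived quantities are re-derived in full float precision (yield, the totals, ignition loss, glass mass, the six compositions) from the batch weights per 492.1 kg of glass, precisely as stated by problem or answer.
LOI of each material in turn:
  Component A: 87.98 × 0.2976 = 26.18 kg
  Material B: 63.27 × 0.001000 = 0.06327 kg
  Stock C: 85.50 × 0.01510 = 1.291 kg
  Component D: 244.4 × 0.04970 = 12.15 kg
  Component E: 15.73 × 0.5667 = 8.914 kg
  Source F: 43.90 × 0.002000 = 0.08780 kg
Total LOI = 48.69 kg
Glass = batch − LOI = 540.8 − 48.69 = 492.1 kg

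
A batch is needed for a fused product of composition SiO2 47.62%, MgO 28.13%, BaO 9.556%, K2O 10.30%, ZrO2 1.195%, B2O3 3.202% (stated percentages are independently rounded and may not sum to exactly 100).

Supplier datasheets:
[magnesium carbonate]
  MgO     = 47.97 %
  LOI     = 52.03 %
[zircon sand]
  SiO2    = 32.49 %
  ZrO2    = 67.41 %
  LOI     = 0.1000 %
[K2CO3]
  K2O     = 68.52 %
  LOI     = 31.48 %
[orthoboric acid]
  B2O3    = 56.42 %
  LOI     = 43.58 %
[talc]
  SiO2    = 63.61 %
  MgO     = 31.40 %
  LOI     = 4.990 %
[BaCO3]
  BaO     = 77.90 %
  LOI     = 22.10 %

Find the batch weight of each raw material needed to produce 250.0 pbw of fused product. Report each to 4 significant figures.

Batch per 250.0 pbw fused product:
  magnesium carbonate: 25.58 pbw
  zircon sand: 4.432 pbw
  K2CO3: 37.58 pbw
  orthoboric acid: 14.19 pbw
  talc: 184.9 pbw
  BaCO3: 30.67 pbw
Total batch = 297.4 pbw; LOI loss = 47.33 pbw; yield = 84.08%

Each numeric step keeps full precision in every operation; mid-chain values are printed rounded to 4 significant figures when written out — each reported value is rounded only once — the derived quantities (LOI, glass mass, the totals, the six compositions, the yield) are recomputed from the weighed amounts per 250.0 pbw of glass in exact precision exactly as shown in the problem or the answer.
Oxide-by-oxide targets in 250.0 pbw fused product:
  SiO2: 47.62% × 250.0 = 119.0 pbw
  MgO: 28.13% × 250.0 = 70.32 pbw
  BaO: 9.556% × 250.0 = 23.89 pbw
  K2O: 10.30% × 250.0 = 25.75 pbw
  ZrO2: 1.195% × 250.0 = 2.988 pbw
  B2O3: 3.202% × 250.0 = 8.005 pbw
Per-oxide balance check with the batch weights as given, at the basis given (sums match the target masses modulo rounding of the values):
  SiO2: 4.432·0.3249 + 184.9·0.6361 = 119.1 pbw (target 119.0 pbw)
  MgO: 25.58·0.4797 + 184.9·0.3140 = 70.33 pbw (target 70.32 pbw)
  BaO: 30.67·0.7790 = 23.89 pbw (target 23.89 pbw)
  K2O: 37.58·0.6852 = 25.75 pbw (target 25.75 pbw)
  ZrO2: 4.432·0.6741 = 2.988 pbw (target 2.988 pbw)
  B2O3: 14.19·0.5642 = 8.006 pbw (target 8.005 pbw)
Consistency of the glass mass: total batch − LOI = 250.0 pbw (per-oxide target masses sum to 250.0 pbw; the stated basis being 250.0 pbw — any gap is answer rounding).
Summing the batch: Σ batch = 297.4 pbw; Σ batch·LOI gives LOI loss = 47.33 pbw; yield: glass divided by total = 84.08%.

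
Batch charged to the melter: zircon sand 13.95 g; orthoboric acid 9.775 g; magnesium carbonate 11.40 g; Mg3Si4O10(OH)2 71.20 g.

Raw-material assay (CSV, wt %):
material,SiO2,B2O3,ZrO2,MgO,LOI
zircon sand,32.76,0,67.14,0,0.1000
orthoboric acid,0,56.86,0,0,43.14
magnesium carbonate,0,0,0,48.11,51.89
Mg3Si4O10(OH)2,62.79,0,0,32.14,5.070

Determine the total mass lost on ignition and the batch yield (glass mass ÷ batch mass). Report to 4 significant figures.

The working math holds full precision all the way through; in-progress results are shown rounded to 4 significant digits in the printout. A single rounding completes each reported number — the derived quantities, including totals, yield, glass mass, four oxide percentages, LOI, are recomputed from the batch weights for 92.57 g of glass in full float precision as given in the question or the answer.
Each material's LOI contribution:
  zircon sand: 13.95 × 0.001000 = 0.01395 g
  orthoboric acid: 9.775 × 0.4314 = 4.217 g
  magnesium carbonate: 11.40 × 0.5189 = 5.915 g
  Mg3Si4O10(OH)2: 71.20 × 0.05070 = 3.610 g
Total LOI = 13.76 g
Glass = batch − LOI = 106.3 − 13.76 = 92.57 g

LOI loss = 13.76 g; glass = 92.57 g; yield = 87.06%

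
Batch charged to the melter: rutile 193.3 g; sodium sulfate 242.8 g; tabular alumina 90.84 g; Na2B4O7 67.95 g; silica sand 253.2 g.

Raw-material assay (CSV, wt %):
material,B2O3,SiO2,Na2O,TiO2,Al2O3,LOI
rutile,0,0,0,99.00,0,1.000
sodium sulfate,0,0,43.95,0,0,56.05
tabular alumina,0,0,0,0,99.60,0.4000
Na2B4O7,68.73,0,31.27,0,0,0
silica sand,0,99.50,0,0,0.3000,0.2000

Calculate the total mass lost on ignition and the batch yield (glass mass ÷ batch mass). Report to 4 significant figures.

LOI loss = 138.9 g; glass = 709.2 g; yield = 83.62%

Values along the way appear (rounded to 4 significant digits) within the worked lines. Every computation carries exact precision in all steps — each reported value takes a single rounding — all derived quantities are recomputed in exact precision (the five compositions, net glass mass, yield, LOI, totals) using the weight values for 709.2 g of glass precisely as stated by the problem or answer text.
LOI of each material in turn:
  rutile: 193.3 × 0.01000 = 1.933 g
  sodium sulfate: 242.8 × 0.5605 = 136.1 g
  tabular alumina: 90.84 × 0.004000 = 0.3634 g
  Na2B4O7: 67.95 × 0 = 0 g
  silica sand: 253.2 × 0.002000 = 0.5064 g
Total LOI = 138.9 g
Glass = batch − LOI = 848.1 − 138.9 = 709.2 g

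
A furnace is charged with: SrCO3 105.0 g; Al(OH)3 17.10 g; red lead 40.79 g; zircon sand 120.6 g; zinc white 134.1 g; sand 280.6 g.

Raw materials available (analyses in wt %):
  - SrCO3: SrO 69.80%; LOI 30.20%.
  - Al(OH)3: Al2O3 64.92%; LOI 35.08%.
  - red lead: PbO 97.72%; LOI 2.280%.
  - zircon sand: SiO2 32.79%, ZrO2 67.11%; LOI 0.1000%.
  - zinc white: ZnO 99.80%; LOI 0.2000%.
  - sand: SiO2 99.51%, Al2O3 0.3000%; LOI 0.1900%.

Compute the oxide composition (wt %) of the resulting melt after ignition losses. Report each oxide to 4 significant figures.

Glass mass = 658.6 g (batch 698.2 − LOI 39.56).
Composition: ZnO 20.32%, SiO2 48.40%, SrO 11.13%, Al2O3 1.813%, PbO 6.052%, ZrO2 12.29%

Values along the way are shown rounded to 4 significant digits as written; every computation holds full float precision at all times. Every reported figure is rounded just once; the derived quantities, which include totals, yield, net glass mass, ignition loss, six oxide percentages, are carried at full precision, exactly as shown in the problem or answer text, using the weight values at 658.6 g of glass.
Per-oxide mass from batch:
  ZnO: 134.1·0.9980 = 133.8 g
  SiO2: 120.6·0.3279 + 280.6·0.9951 = 318.8 g
  SrO: 105.0·0.6980 = 73.29 g
  Al2O3: 17.10·0.6492 + 280.6·0.003000 = 11.94 g
  PbO: 40.79·0.9772 = 39.86 g
  ZrO2: 120.6·0.6711 = 80.93 g
LOI: 105.0·0.3020 + 17.10·0.3508 + 40.79·0.02280 + 120.6·0.001000 + 134.1·0.002000 + 280.6·0.001900 = 39.56 g
Resulting glass, batch − LOI: 698.2 − 39.56 = 658.6 g (matching Σ of the oxides)
each oxide over glass, ×100, is wt %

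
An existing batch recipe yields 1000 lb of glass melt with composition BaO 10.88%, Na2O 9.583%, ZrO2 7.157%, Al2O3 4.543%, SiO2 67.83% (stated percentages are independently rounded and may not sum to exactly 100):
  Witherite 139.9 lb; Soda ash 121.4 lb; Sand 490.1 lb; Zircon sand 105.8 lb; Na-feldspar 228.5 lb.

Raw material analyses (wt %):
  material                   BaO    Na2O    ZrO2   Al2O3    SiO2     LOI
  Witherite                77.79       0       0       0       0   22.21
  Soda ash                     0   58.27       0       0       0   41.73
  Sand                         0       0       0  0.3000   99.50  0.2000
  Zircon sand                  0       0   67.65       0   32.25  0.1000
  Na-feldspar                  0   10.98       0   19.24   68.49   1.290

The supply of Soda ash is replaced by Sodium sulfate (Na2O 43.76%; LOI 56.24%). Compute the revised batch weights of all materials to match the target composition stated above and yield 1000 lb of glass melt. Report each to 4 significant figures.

Each numeric step keeps full precision throughout; working values are shown with 4-significant-digit rounding at each printed step. Each reported figure is rounded once only — all derived quantities are rebuilt from the weighed amounts for 1000 lb of glass in exact precision (net glass mass, the yield, LOI, totals, the five compositions), precisely as stated by the problem or answer text.
Oxide mass targets, per 1000 lb glass melt:
  BaO: 10.88% × 1000 = 108.8 lb
  Na2O: 9.583% × 1000 = 95.83 lb
  ZrO2: 7.157% × 1000 = 71.57 lb
  Al2O3: 4.543% × 1000 = 45.43 lb
  SiO2: 67.83% × 1000 = 678.3 lb
Checking each oxide sum per the reported batch figures, under the basis named above (every target is met by its sum inside rounding margins):
  BaO: 139.9·0.7779 = 108.8 lb (target 108.8 lb)
  Na2O: 161.7·0.4376 + 228.5·0.1098 = 95.85 lb (target 95.83 lb)
  ZrO2: 105.8·0.6765 = 71.57 lb (target 71.57 lb)
  Al2O3: 490.1·0.003000 + 228.5·0.1924 = 45.43 lb (target 45.43 lb)
  SiO2: 490.1·0.9950 + 105.8·0.3225 + 228.5·0.6849 = 678.3 lb (target 678.3 lb)
Consistency of the glass mass: the batch minus its LOI: 1000 lb (targets for the oxides total 999.9 lb; with the basis standing at 1000 lb — any gap is answer rounding).
Summing the batch: Σ batch = 1126 lb; the LOI term Σ batch·LOI equals 126.0 lb; as yield: glass ÷ batch → 88.81%.

Revised batch per 1000 lb glass melt:
  Witherite: 139.9 lb
  Sodium sulfate: 161.7 lb
  Sand: 490.1 lb
  Zircon sand: 105.8 lb
  Na-feldspar: 228.5 lb
Total batch = 1126 lb; LOI loss = 126.0 lb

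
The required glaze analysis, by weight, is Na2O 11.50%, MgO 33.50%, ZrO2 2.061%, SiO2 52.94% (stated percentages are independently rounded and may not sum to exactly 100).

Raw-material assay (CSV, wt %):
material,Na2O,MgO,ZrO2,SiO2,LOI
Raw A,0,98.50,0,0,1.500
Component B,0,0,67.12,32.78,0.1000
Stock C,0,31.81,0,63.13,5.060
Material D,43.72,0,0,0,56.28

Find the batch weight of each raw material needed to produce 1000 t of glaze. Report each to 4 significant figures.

Batch per 1000 t glaze:
  Raw A: 74.43 t
  Component B: 30.71 t
  Stock C: 822.6 t
  Material D: 263.0 t
Total batch = 1191 t; LOI loss = 190.8 t; yield = 83.98%

The intermediate values are shown with 4-significant-figure rounding alongside each step — all internal work maintains full precision in all steps; each reported value is rounded just once — the derived quantities (four oxide percentages, LOI, yield, totals, net glass mass) are computed at full float precision using the weight values per 1000 t of glass exactly as shown in the problem or the answer.
Per-oxide target masses for 1000 t glaze:
  Na2O: 11.50% × 1000 = 115.0 t
  MgO: 33.50% × 1000 = 335.0 t
  ZrO2: 2.061% × 1000 = 20.61 t
  SiO2: 52.94% × 1000 = 529.4 t
Balance tally, oxide-wise, from the weights as reported, under the basis named above (oxide sums agree with the targets exact up to rounding of places):
  Na2O: 263.0·0.4372 = 115.0 t (target 115.0 t)
  MgO: 74.43·0.9850 + 822.6·0.3181 = 335.0 t (target 335.0 t)
  ZrO2: 30.71·0.6712 = 20.61 t (target 20.61 t)
  SiO2: 30.71·0.3278 + 822.6·0.6313 = 529.4 t (target 529.4 t)
Auditing the glass mass value: the batch minus its LOI: 1000 t (oxide target masses add up to 1000 t; the stated basis being 1000 t — differing by rounding only).
Adding the batch up: Σ batch = 1191 t; Σ batch·LOI gives LOI loss = 190.8 t; glass ÷ batch gives a yield of 83.98%.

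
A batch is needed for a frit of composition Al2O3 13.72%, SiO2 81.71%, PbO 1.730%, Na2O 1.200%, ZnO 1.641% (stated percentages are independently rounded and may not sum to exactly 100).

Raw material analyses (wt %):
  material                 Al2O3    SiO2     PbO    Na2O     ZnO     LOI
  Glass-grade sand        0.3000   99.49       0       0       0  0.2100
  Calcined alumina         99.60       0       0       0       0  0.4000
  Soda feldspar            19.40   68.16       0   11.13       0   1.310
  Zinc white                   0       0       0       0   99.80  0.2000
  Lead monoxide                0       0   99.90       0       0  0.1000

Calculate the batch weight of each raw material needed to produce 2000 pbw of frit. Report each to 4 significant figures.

Batch per 2000 pbw frit:
  Glass-grade sand: 1495 pbw
  Calcined alumina: 229.0 pbw
  Soda feldspar: 215.6 pbw
  Zinc white: 32.89 pbw
  Lead monoxide: 34.63 pbw
Total batch = 2007 pbw; LOI loss = 6.980 pbw; yield = 99.65%

All arithmetic carries exact precision from first step to last — intermediates are shown (rounded to four significant digits) across the worked steps. Every reported value sees exactly one rounding; the derived quantities, including ignition loss, five oxide percentages, glass mass, totals, the yield, are rebuilt starting from the weights on 2000 pbw of glass in exact precision as quoted within the problem or answer text.
Target oxide masses per 2000 pbw frit:
  Al2O3: 13.72% × 2000 = 274.4 pbw
  SiO2: 81.71% × 2000 = 1634 pbw
  PbO: 1.730% × 2000 = 34.60 pbw
  Na2O: 1.200% × 2000 = 24.00 pbw
  ZnO: 1.641% × 2000 = 32.82 pbw
Checking each oxide sum from the weights as reported, under the basis named above (sums match the target masses modulo rounding of the values):
  Al2O3: 1495·0.003000 + 229.0·0.9960 + 215.6·0.1940 = 274.4 pbw (target 274.4 pbw)
  SiO2: 1495·0.9949 + 215.6·0.6816 = 1634 pbw (target 1634 pbw)
  PbO: 34.63·0.9990 = 34.60 pbw (target 34.60 pbw)
  Na2O: 215.6·0.1113 = 24.00 pbw (target 24.00 pbw)
  ZnO: 32.89·0.9980 = 32.82 pbw (target 32.82 pbw)
Mass balance on the glass: batch Σ − ignition loss = 2000 pbw (oxide target masses add up to 2000 pbw; basis as stated: 2000 pbw — gaps are rounding artifacts).
Whole-batch sum: Σ batch = 2007 pbw; LOI removed, Σ of batch·LOI: 6.980 pbw; yield: glass divided by total = 99.65%.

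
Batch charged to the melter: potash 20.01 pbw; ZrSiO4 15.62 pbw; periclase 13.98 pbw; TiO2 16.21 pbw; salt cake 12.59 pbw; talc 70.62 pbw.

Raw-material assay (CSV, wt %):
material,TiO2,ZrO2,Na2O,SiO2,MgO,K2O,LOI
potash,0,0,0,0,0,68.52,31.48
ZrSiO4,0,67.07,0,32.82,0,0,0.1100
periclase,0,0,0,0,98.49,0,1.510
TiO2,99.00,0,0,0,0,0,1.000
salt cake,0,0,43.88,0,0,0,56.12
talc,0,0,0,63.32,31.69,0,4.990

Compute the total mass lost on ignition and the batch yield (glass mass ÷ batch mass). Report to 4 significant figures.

The intermediate values are shown with 4-significant-figure rounding as written — the whole derivation carries full float precision through the solve; every reported figure carries a single rounding. All derived quantities are computed from the weighed amounts for 131.8 pbw of glass at full precision (glass mass, the six compositions, the yield, LOI, the totals), as they appear in question or answer.
Per-material ignition loss:
  potash: 20.01 × 0.3148 = 6.299 pbw
  ZrSiO4: 15.62 × 0.001100 = 0.01718 pbw
  periclase: 13.98 × 0.01510 = 0.2111 pbw
  TiO2: 16.21 × 0.01000 = 0.1621 pbw
  salt cake: 12.59 × 0.5612 = 7.066 pbw
  talc: 70.62 × 0.04990 = 3.524 pbw
Total LOI = 17.28 pbw
Glass = batch − LOI = 149.0 − 17.28 = 131.8 pbw

LOI loss = 17.28 pbw; glass = 131.8 pbw; yield = 88.41%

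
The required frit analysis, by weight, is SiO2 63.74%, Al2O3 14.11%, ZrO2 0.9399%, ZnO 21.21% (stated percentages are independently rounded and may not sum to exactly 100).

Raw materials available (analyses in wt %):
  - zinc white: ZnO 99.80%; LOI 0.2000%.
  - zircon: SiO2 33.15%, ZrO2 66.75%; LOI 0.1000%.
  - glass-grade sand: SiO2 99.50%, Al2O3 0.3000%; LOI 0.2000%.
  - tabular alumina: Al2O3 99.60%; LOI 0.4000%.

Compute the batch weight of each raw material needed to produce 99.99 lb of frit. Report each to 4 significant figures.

Batch per 99.99 lb frit:
  zinc white: 21.25 lb
  zircon: 1.408 lb
  glass-grade sand: 63.58 lb
  tabular alumina: 13.97 lb
Total batch = 100.2 lb; LOI loss = 0.2269 lb; yield = 99.77%

The intermediate values are printed, rounded to 4 significant digits, alongside each step; the whole derivation maintains full float precision from start to finish. Every reported result is rounded a single time; derived quantities (ignition loss, the four compositions, the yield, totals, net glass mass) are re-derived in exact precision from the batch weights at 99.99 lb of glass, precisely as stated by the question or the answer.
Per-oxide target masses for 99.99 lb frit:
  SiO2: 63.74% × 99.99 = 63.73 lb
  Al2O3: 14.11% × 99.99 = 14.11 lb
  ZrO2: 0.9399% × 99.99 = 0.9398 lb
  ZnO: 21.21% × 99.99 = 21.21 lb
Oxide-by-oxide audit given the weights on record, against the basis in use (every target is met by its sum net of answer rounding effects):
  SiO2: 1.408·0.3315 + 63.58·0.9950 = 63.73 lb (target 63.73 lb)
  Al2O3: 63.58·0.003000 + 13.97·0.9960 = 14.10 lb (target 14.11 lb)
  ZrO2: 1.408·0.6675 = 0.9398 lb (target 0.9398 lb)
  ZnO: 21.25·0.9980 = 21.21 lb (target 21.21 lb)
Mass balance on the glass: Σ batch − LOI loss = 99.98 lb (summing oxide targets gives 99.99 lb; the stated basis being 99.99 lb — gaps are rounding artifacts).
Whole-batch sum: Σ batch = 100.2 lb; Σ batch·LOI gives LOI loss = 0.2269 lb; the yield ratio, glass ÷ batch: 99.77%.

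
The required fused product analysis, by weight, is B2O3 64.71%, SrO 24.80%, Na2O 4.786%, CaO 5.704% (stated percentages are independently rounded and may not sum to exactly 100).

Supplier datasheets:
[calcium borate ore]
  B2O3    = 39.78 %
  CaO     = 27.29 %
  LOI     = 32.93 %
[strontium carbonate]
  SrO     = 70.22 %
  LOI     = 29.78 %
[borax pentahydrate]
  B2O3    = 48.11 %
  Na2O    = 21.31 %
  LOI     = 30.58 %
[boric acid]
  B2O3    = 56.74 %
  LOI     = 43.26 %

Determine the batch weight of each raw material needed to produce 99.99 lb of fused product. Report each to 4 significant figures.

Batch per 99.99 lb fused product:
  calcium borate ore: 20.90 lb
  strontium carbonate: 35.31 lb
  borax pentahydrate: 22.46 lb
  boric acid: 80.34 lb
Total batch = 159.0 lb; LOI loss = 59.02 lb; yield = 62.88%

Every computation holds full float precision end to end; in-progress results appear, rounded to four significant digits, as written; a single rounding yields each reported value; the derived quantities (glass mass, ignition loss, yield, totals, four oxide percentages) are re-derived in exact precision from the batch weights per 99.99 lb of glass exactly as shown in the problem or answer text.
Target oxide masses per 99.99 lb fused product:
  B2O3: 64.71% × 99.99 = 64.70 lb
  SrO: 24.80% × 99.99 = 24.80 lb
  Na2O: 4.786% × 99.99 = 4.786 lb
  CaO: 5.704% × 99.99 = 5.703 lb
A balance pass over the oxides, with the batch weights as given, at the basis given (summed amounts equal target values exact up to rounding of places):
  B2O3: 20.90·0.3978 + 22.46·0.4811 + 80.34·0.5674 = 64.70 lb (target 64.70 lb)
  SrO: 35.31·0.7022 = 24.79 lb (target 24.80 lb)
  Na2O: 22.46·0.2131 = 4.786 lb (target 4.786 lb)
  CaO: 20.90·0.2729 = 5.704 lb (target 5.703 lb)
Mass balance on the glass: the batch minus its LOI: 99.99 lb (the targets, summed, come to 99.99 lb; basis as stated: 99.99 lb — any gap is answer rounding).
Batch total: Σ batch = 159.0 lb; the LOI term Σ batch·LOI equals 59.02 lb; as yield: glass ÷ batch → 62.88%.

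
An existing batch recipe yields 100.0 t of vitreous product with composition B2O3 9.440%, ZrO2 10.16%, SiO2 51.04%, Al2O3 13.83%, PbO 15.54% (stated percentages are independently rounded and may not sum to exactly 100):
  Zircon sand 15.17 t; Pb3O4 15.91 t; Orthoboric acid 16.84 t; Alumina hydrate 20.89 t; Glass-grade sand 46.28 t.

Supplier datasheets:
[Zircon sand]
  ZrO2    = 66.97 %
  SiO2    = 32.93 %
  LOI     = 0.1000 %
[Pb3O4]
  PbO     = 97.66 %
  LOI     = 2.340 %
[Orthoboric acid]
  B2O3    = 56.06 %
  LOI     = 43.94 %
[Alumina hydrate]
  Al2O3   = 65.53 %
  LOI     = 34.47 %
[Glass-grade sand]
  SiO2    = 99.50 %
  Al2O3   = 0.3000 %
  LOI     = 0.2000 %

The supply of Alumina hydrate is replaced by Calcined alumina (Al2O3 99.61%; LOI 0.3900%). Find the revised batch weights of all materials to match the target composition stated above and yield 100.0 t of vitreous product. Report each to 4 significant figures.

Revised batch per 100.0 t vitreous product:
  Zircon sand: 15.17 t
  Pb3O4: 15.91 t
  Orthoboric acid: 16.84 t
  Calcined alumina: 13.74 t
  Glass-grade sand: 46.28 t
Total batch = 107.9 t; LOI loss = 7.933 t

Intermediates are displayed rounded to four significant figures as written; the working math keeps full precision in all steps. Every reported figure undergoes a single rounding. Derived quantities (LOI, five oxide percentages, the yield, totals, net glass mass) are carried at exact precision using the weight values for 100.0 t of glass, exactly as printed in the problem or answer text.
The oxide mass targets at 100.0 t vitreous product:
  B2O3: 9.440% × 100.0 = 9.440 t
  ZrO2: 10.16% × 100.0 = 10.16 t
  SiO2: 51.04% × 100.0 = 51.04 t
  Al2O3: 13.83% × 100.0 = 13.83 t
  PbO: 15.54% × 100.0 = 15.54 t
Mass-balance tally per oxide working from each reported weight, versus the basis set out (oxide sums agree with the targets inside rounding margins):
  B2O3: 16.84·0.5606 = 9.441 t (target 9.440 t)
  ZrO2: 15.17·0.6697 = 10.16 t (target 10.16 t)
  SiO2: 15.17·0.3293 + 46.28·0.9950 = 51.04 t (target 51.04 t)
  Al2O3: 13.74·0.9961 + 46.28·0.003000 = 13.83 t (target 13.83 t)
  PbO: 15.91·0.9766 = 15.54 t (target 15.54 t)
Glass-mass sanity pass: total batch − LOI = 100.0 t (per-oxide target masses sum to 100.0 t; with the basis standing at 100.0 t — a pure rounding effect).
Total batch = Σ batch = 107.9 t; loss to ignition Σ batch·LOI = 7.933 t; as yield: glass ÷ batch → 92.65%.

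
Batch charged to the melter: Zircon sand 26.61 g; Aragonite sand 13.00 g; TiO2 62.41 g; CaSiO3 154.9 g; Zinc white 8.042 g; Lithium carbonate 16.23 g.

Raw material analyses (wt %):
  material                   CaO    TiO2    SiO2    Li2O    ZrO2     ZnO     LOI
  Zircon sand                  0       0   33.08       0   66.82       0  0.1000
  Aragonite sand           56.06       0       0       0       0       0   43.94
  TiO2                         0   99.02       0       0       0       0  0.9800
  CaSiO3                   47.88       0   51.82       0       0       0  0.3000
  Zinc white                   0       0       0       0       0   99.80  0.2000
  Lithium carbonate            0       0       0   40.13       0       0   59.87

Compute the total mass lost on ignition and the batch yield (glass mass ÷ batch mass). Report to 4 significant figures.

Full float precision is kept through the solve — values along the way appear, rounded to 4 significant digits, at each printed step; each reported figure takes a single rounding. The derived quantities (yield, the totals, six oxide percentages, LOI, glass mass) are carried in exact precision from the weighed amounts for 264.6 g of glass as they appear in the question or the answer.
Material-by-material LOI:
  Zircon sand: 26.61 × 0.001000 = 0.02661 g
  Aragonite sand: 13.00 × 0.4394 = 5.712 g
  TiO2: 62.41 × 0.009800 = 0.6116 g
  CaSiO3: 154.9 × 0.003000 = 0.4647 g
  Zinc white: 8.042 × 0.002000 = 0.01608 g
  Lithium carbonate: 16.23 × 0.5987 = 9.717 g
Total LOI = 16.55 g
Glass = batch − LOI = 281.2 − 16.55 = 264.6 g

LOI loss = 16.55 g; glass = 264.6 g; yield = 94.12%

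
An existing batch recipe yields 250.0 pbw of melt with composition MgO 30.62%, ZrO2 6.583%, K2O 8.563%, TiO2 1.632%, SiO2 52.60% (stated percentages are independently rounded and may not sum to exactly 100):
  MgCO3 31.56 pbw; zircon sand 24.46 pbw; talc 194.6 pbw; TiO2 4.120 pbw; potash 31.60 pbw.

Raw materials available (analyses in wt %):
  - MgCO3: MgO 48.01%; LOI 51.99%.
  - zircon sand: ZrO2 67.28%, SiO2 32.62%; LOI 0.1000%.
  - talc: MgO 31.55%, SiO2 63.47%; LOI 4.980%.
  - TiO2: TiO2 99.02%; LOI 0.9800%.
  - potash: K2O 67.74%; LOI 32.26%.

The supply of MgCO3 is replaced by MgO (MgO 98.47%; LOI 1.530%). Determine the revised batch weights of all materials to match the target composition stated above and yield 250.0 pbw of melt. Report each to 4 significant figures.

Revised batch per 250.0 pbw melt:
  MgO: 15.39 pbw
  zircon sand: 24.46 pbw
  talc: 194.6 pbw
  TiO2: 4.120 pbw
  potash: 31.60 pbw
Total batch = 270.2 pbw; LOI loss = 20.19 pbw

Working values are displayed rounded to four significant figures as written — every computation holds exact precision end to end — exactly one rounding lands on every reported value; the derived quantities are recomputed from the weighed amounts at 250.0 pbw of glass in exact precision (the totals, ignition loss, the five compositions, the yield, glass mass) precisely as stated by the problem or the answer.
Per-oxide target masses for 250.0 pbw melt:
  MgO: 30.62% × 250.0 = 76.55 pbw
  ZrO2: 6.583% × 250.0 = 16.46 pbw
  K2O: 8.563% × 250.0 = 21.41 pbw
  TiO2: 1.632% × 250.0 = 4.080 pbw
  SiO2: 52.60% × 250.0 = 131.5 pbw
Sums-versus-targets review given the weights on record, on the stated basis (sum by sum, the targets are met given rounding of the digits):
  MgO: 15.39·0.9847 + 194.6·0.3155 = 76.55 pbw (target 76.55 pbw)
  ZrO2: 24.46·0.6728 = 16.46 pbw (target 16.46 pbw)
  K2O: 31.60·0.6774 = 21.41 pbw (target 21.41 pbw)
  TiO2: 4.120·0.9902 = 4.080 pbw (target 4.080 pbw)
  SiO2: 24.46·0.3262 + 194.6·0.6347 = 131.5 pbw (target 131.5 pbw)
The glass-mass cross-check: Σ batch − LOI loss = 250.0 pbw (summing oxide targets gives 250.0 pbw; versus the stated basis of 250.0 pbw — a pure rounding effect).
Batch total: Σ batch = 270.2 pbw; ignition loss, Σ(batch × LOI) = 20.19 pbw; as yield: glass ÷ batch → 92.53%.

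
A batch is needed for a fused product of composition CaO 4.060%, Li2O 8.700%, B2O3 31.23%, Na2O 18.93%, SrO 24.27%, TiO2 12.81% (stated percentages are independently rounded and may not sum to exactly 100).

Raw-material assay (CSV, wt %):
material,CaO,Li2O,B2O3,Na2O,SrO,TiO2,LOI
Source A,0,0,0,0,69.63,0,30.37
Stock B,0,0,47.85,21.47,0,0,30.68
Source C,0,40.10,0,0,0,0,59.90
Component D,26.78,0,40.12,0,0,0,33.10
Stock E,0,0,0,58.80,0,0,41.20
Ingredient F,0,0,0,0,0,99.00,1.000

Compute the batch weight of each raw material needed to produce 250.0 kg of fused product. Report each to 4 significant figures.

Batch per 250.0 kg fused product:
  Source A: 87.14 kg
  Stock B: 131.4 kg
  Source C: 54.24 kg
  Component D: 37.90 kg
  Stock E: 32.51 kg
  Ingredient F: 32.35 kg
Total batch = 375.5 kg; LOI loss = 125.5 kg; yield = 66.57%

Values along the way are displayed, rounded to four significant digits, across the worked steps. The working math holds full float precision from first step to last; every reported value is rounded only once. Derived quantities are carried in full precision (the totals, six oxide percentages, net glass mass, ignition loss, yield) using the weight values on 250.0 kg of glass exactly as printed in either problem or answer.
The oxide mass targets at 250.0 kg fused product:
  CaO: 4.060% × 250.0 = 10.15 kg
  Li2O: 8.700% × 250.0 = 21.75 kg
  B2O3: 31.23% × 250.0 = 78.08 kg
  Na2O: 18.93% × 250.0 = 47.32 kg
  SrO: 24.27% × 250.0 = 60.68 kg
  TiO2: 12.81% × 250.0 = 32.02 kg
Mass-balance tally per oxide given the weights on record, at the basis given (delivered sums recover each target up to rounding of the answer):
  CaO: 37.90·0.2678 = 10.15 kg (target 10.15 kg)
  Li2O: 54.24·0.4010 = 21.75 kg (target 21.75 kg)
  B2O3: 131.4·0.4785 + 37.90·0.4012 = 78.08 kg (target 78.08 kg)
  Na2O: 131.4·0.2147 + 32.51·0.5880 = 47.33 kg (target 47.32 kg)
  SrO: 87.14·0.6963 = 60.68 kg (target 60.68 kg)
  TiO2: 32.35·0.9900 = 32.03 kg (target 32.02 kg)
Auditing the glass mass value: the batch minus its LOI: 250.0 kg (the Σ of target masses is 250.0 kg; versus the stated basis of 250.0 kg — a pure rounding effect).
Batch total: Σ batch = 375.5 kg; the LOI term Σ batch·LOI equals 125.5 kg; glass ÷ batch gives a yield of 66.57%.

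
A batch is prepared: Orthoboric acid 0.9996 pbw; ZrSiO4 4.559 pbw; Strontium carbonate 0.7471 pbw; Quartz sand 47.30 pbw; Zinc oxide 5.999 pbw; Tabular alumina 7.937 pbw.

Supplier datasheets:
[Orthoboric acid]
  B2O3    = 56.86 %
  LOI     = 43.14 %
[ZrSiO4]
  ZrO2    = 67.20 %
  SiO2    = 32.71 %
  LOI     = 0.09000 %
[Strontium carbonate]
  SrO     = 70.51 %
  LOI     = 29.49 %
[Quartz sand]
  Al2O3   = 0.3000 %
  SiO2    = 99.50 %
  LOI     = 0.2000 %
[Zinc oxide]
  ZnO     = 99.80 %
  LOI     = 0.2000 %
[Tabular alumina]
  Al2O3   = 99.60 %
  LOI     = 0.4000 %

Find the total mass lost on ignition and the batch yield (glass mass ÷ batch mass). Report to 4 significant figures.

LOI loss = 0.7940 pbw; glass = 66.75 pbw; yield = 98.82%

All arithmetic holds full float precision from start to finish. Mid-chain values are shown rounded to four significant digits; exactly one rounding is applied to every reported value — derived quantities are rebuilt using the weight values at 66.75 pbw of glass in exact precision (the six compositions, the yield, totals, ignition loss, net glass mass), as quoted within problem or answer.
LOI of each material in turn:
  Orthoboric acid: 0.9996 × 0.4314 = 0.4312 pbw
  ZrSiO4: 4.559 × 9.000e-04 = 0.004103 pbw
  Strontium carbonate: 0.7471 × 0.2949 = 0.2203 pbw
  Quartz sand: 47.30 × 0.002000 = 0.09460 pbw
  Zinc oxide: 5.999 × 0.002000 = 0.01200 pbw
  Tabular alumina: 7.937 × 0.004000 = 0.03175 pbw
Total LOI = 0.7940 pbw
Glass = batch − LOI = 67.54 − 0.7940 = 66.75 pbw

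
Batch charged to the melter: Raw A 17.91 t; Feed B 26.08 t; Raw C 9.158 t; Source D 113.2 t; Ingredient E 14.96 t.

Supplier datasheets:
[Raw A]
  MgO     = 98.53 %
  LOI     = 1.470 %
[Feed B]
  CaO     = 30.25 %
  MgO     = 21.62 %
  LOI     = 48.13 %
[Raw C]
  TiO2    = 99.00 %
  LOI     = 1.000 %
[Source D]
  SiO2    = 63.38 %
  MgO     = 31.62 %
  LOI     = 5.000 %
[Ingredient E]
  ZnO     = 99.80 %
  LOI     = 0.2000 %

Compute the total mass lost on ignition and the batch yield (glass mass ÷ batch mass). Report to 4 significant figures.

LOI loss = 18.60 t; glass = 162.7 t; yield = 89.74%

All internal work keeps exact precision through the solve. Rounding to 4 significant figures governs each intermediate as shown — exactly one rounding is applied to each reported result; derived quantities are rebuilt at full float precision (totals, glass mass, yield, the five compositions, ignition loss) starting from the weights at 162.7 t of glass, as quoted within the question or the answer.
LOI of each material in turn:
  Raw A: 17.91 × 0.01470 = 0.2633 t
  Feed B: 26.08 × 0.4813 = 12.55 t
  Raw C: 9.158 × 0.01000 = 0.09158 t
  Source D: 113.2 × 0.05000 = 5.660 t
  Ingredient E: 14.96 × 0.002000 = 0.02992 t
Total LOI = 18.60 t
Glass = batch − LOI = 181.3 − 18.60 = 162.7 t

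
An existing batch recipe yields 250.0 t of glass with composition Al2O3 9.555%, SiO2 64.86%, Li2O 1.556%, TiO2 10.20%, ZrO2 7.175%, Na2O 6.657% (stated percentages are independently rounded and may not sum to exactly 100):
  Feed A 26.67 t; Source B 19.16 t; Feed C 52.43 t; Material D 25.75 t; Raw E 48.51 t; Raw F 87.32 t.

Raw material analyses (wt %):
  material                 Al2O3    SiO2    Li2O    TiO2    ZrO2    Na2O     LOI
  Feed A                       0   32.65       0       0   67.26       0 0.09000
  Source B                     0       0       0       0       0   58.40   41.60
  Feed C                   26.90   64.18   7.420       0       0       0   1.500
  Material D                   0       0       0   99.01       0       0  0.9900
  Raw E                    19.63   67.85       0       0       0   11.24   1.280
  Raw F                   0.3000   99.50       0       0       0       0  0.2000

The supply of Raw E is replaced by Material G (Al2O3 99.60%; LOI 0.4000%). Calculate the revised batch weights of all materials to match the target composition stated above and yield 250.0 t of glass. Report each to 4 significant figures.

Revised batch per 250.0 t glass:
  Feed A: 26.67 t
  Source B: 28.50 t
  Feed C: 52.43 t
  Material D: 25.75 t
  Material G: 9.462 t
  Raw F: 120.4 t
Total batch = 263.2 t; LOI loss = 13.20 t

The whole derivation runs at full precision all the way through — values along the way appear (rounded to four significant digits) when written out — every reported value is rounded only once; all derived quantities (net glass mass, six oxide percentages, LOI, yield, the totals) are recomputed using the weight values per 250.0 t of glass in full float precision, exactly as printed in the problem or the answer.
The oxide mass targets at 250.0 t glass:
  Al2O3: 9.555% × 250.0 = 23.89 t
  SiO2: 64.86% × 250.0 = 162.2 t
  Li2O: 1.556% × 250.0 = 3.890 t
  TiO2: 10.20% × 250.0 = 25.50 t
  ZrO2: 7.175% × 250.0 = 17.94 t
  Na2O: 6.657% × 250.0 = 16.64 t
Mass-balance tally per oxide working from each reported weight, relative to the basis at hand (sum by sum, the targets are met within answer rounding):
  Al2O3: 52.43·0.2690 + 9.462·0.9960 + 120.4·0.003000 = 23.89 t (target 23.89 t)
  SiO2: 26.67·0.3265 + 52.43·0.6418 + 120.4·0.9950 = 162.2 t (target 162.2 t)
  Li2O: 52.43·0.07420 = 3.890 t (target 3.890 t)
  TiO2: 25.75·0.9901 = 25.50 t (target 25.50 t)
  ZrO2: 26.67·0.6726 = 17.94 t (target 17.94 t)
  Na2O: 28.50·0.5840 = 16.64 t (target 16.64 t)
Glass-mass sanity pass: total batch − LOI = 250.0 t (the targets, summed, come to 250.0 t; versus the stated basis of 250.0 t — gaps are rounding artifacts).
Whole-batch sum: Σ batch = 263.2 t; loss to ignition Σ batch·LOI = 13.20 t; yield: glass divided by total = 94.99%.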